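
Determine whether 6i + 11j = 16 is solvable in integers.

Step 1: Compute gcd(6, 11).
gcd(6, 11) = 1

Step 2: Check divisibility.
Does 1 divide 16? 16 = 1 x 16, so yes.

By the theorem on linear Diophantine equations, 6i + 11j = 16 has integer solutions if and only if gcd(6, 11) divides 16. Since 1 | 16, solutions exist.

Yes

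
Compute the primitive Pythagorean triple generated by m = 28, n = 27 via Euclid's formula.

a = m² - n² = 784 - 729 = 55
b = 2mn = 2·28·27 = 1512
c = m² + n² = 784 + 729 = 1513
Verify: 55² + 1512² = 3025 + 2286144 = 2289169 = 1513² ✓

(55, 1512, 1513)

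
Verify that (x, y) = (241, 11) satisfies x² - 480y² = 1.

Compute x² = 241² = 58081
Compute 480y² = 480·11² = 480·121 = 58080
x² - 480y² = 58081 - 58080 = 1
Since this equals 1, (241, 11) is a solution.

Yes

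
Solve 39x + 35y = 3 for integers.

Step 1: Check solvability.
gcd(39, 35) = 1
Since 1 divides 3, solutions exist.

Step 2: Apply extended Euclidean algorithm to find gcd.
We find integers such that 39*x0 + 35*y0 = 1

Step 3: Scale the particular solution.
Multiply by 3/1 = 3:
x = 27, y = -30

Step 4: Verify.
39*(27) + 35*(-30) = 3 = 3 ✓

x = 27, y = -30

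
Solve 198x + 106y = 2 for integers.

Step 1: Check solvability.
gcd(198, 106) = 2
Since 2 divides 2, solutions exist.

Step 2: Apply extended Euclidean algorithm to find gcd.
We find integers such that 198*x0 + 106*y0 = 2

Step 3: Scale the particular solution.
Multiply by 2/2 = 1:
x = 15, y = -28

Step 4: Verify.
198*(15) + 106*(-28) = 2 = 2 ✓

x = 15, y = -28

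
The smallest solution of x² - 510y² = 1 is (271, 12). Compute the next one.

Solutions to x² - Dy² = 1 are generated by powers of (x₀ + y₀√D).
The next solution satisfies x₁ + y₁√510 = (x₀ + y₀√510)², giving:
x₁ = x₀² + 510y₀² = 271² + 510·12² = 73441 + 73440 = 146881
y₁ = 2x₀y₀ = 2·271·12 = 6504

Verify: 146881² - 510·6504² = 21574028161 - 21574028160 = 1 ✓

x = 146881, y = 6504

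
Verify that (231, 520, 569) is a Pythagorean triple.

Compute a² + b²:
231² + 520² = 53361 + 270400 = 323761
Compute c²:
569² = 323761
Since 323761 = 323761, it is a Pythagorean triple.

Yes, it is a Pythagorean triple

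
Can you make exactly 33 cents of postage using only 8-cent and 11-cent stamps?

We need non-negative x, y with 8x + 11y = 33.
gcd(8, 11) = 1 divides 33, so integer solutions exist.
Search for a non-negative one: x = 0 gives 11y = 33 - 0 = 33, so y = 3.
Check: 8·0 + 11·3 = 33 ✓

Yes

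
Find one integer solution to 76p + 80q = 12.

Step 1: Check solvability.
gcd(76, 80) = 4
Since 4 divides 12, solutions exist.

Step 2: Apply extended Euclidean algorithm to find gcd.
We find integers such that 76*x0 + 80*y0 = 4

Step 3: Scale the particular solution.
Multiply by 12/4 = 3:
p = -3, q = 3

Step 4: Verify.
76*(-3) + 80*(3) = 12 = 12 ✓

p = -3, q = 3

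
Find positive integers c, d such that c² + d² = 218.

Search for c with 218 - c² a perfect square.
c = 7: 218 - 7² = 218 - 49 = 169 = 13² ✓
So c = 7, d = 13.

c = 7, d = 13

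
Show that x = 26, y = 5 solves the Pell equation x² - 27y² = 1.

Compute x² = 26² = 676
Compute 27y² = 27·5² = 27·25 = 675
x² - 27y² = 676 - 675 = 1
Since this equals 1, (26, 5) is a solution.

Yes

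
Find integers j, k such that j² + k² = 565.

We need to find integers j, k > 0 such that j² + k² = 565.
Trying j = 6: k² = 565 - 6² = 565 - 36 = 529
k = 23
Check: 6² + 23² = 36 + 529 = 565 ✓

565 = 6² + 23²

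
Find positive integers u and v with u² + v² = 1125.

We need to find integers u, v > 0 such that u² + v² = 1125.
Trying u = 6: v² = 1125 - 6² = 1125 - 36 = 1089
v = 33
Check: 6² + 33² = 36 + 1089 = 1125 ✓

1125 = 6² + 33²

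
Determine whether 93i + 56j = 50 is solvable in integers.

Step 1: Compute gcd(93, 56).
gcd(93, 56) = 1

Step 2: Check divisibility.
Does 1 divide 50? 50 = 1 x 50, so yes.

By the theorem on linear Diophantine equations, 93i + 56j = 50 has integer solutions if and only if gcd(93, 56) divides 50. Since 1 | 50, solutions exist.

Yes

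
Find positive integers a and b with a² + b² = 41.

We need to find integers a, b > 0 such that a² + b² = 41.
Trying a = 4: b² = 41 - 4² = 41 - 16 = 25
b = 5
Check: 4² + 5² = 16 + 25 = 41 ✓

41 = 4² + 5²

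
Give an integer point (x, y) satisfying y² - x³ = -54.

Try small integer x values and check whether x³ - 54 is a perfect square.
x = 7: x³ - 54 = 7³ - 54 = 343 - 54 = 289
Is 289 a perfect square? 17² = 289 ✓
So (x, y) = (7, 17) is a solution.

x = 7, y = 17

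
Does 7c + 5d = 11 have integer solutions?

Step 1: Compute gcd(7, 5).
gcd(7, 5) = 1

Step 2: Check divisibility.
Does 1 divide 11? 11 = 1 x 11, so yes.

By the theorem on linear Diophantine equations, 7c + 5d = 11 has integer solutions if and only if gcd(7, 5) divides 11. Since 1 | 11, solutions exist.

Yes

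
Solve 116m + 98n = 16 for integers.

Step 1: Check solvability.
gcd(116, 98) = 2
Since 2 divides 16, solutions exist.

Step 2: Apply extended Euclidean algorithm to find gcd.
We find integers such that 116*x0 + 98*y0 = 2

Step 3: Scale the particular solution.
Multiply by 16/2 = 8:
m = 88, n = -104

Step 4: Verify.
116*(88) + 98*(-104) = 16 = 16 ✓

m = 88, n = -104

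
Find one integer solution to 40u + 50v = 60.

Step 1: Check solvability.
gcd(40, 50) = 10
Since 10 divides 60, solutions exist.

Step 2: Apply extended Euclidean algorithm to find gcd.
We find integers such that 40*x0 + 50*y0 = 10

Step 3: Scale the particular solution.
Multiply by 60/10 = 6:
u = -6, v = 6

Step 4: Verify.
40*(-6) + 50*(6) = 60 = 60 ✓

u = -6, v = 6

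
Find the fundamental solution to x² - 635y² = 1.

We seek the smallest positive integers (x, y) with x² - 635y² = 1, i.e., x² = 635y² + 1.
Try successive y values:
y = 1: x² = 635·1² + 1 = 636, not a perfect square
y = 2: x² = 635·2² + 1 = 2541, not a perfect square
y = 3: x² = 635·3² + 1 = 5716, not a perfect square
... continuing the search (or via continued fractions) ...
y = 5: x² = 635·5² + 1 = 15876, x = 126 ✓

Verify: 126² - 635·5² = 15876 - 15875 = 1 ✓

x = 126, y = 5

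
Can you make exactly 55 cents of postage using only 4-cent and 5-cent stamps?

We need non-negative x, y with 4x + 5y = 55.
gcd(4, 5) = 1 divides 55, so integer solutions exist.
Search for a non-negative one: x = 0 gives 5y = 55 - 0 = 55, so y = 11.
Check: 4·0 + 5·11 = 55 ✓

Yes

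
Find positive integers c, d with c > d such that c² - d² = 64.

Factor: c² - d² = (c+d)(c-d) = 64.
We need two factors of 64 with the same parity.
Use c+d = 32 and c-d = 2 (product 32·2 = 64).
Adding: 2c = 34, so c = 17.
Subtracting: 2d = 30, so d = 15.
Check: 17² - 15² = 289 - 225 = 64 ✓

c = 17, d = 15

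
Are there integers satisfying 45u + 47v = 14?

Step 1: Compute gcd(45, 47).
gcd(45, 47) = 1

Step 2: Check divisibility.
Does 1 divide 14? 14 = 1 x 14, so yes.

By the theorem on linear Diophantine equations, 45u + 47v = 14 has integer solutions if and only if gcd(45, 47) divides 14. Since 1 | 14, solutions exist.

Yes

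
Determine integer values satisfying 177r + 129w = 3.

Step 1: Check solvability.
gcd(177, 129) = 3
Since 3 divides 3, solutions exist.

Step 2: Apply extended Euclidean algorithm to find gcd.
We find integers such that 177*x0 + 129*y0 = 3

Step 3: Scale the particular solution.
Multiply by 3/3 = 1:
r = -8, w = 11

Step 4: Verify.
177*(-8) + 129*(11) = 3 = 3 ✓

r = -8, w = 11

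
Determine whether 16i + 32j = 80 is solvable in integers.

Step 1: Compute gcd(16, 32).
gcd(16, 32) = 16

Step 2: Check divisibility.
Does 16 divide 80? 80 = 16 x 5, so yes.

By the theorem on linear Diophantine equations, 16i + 32j = 80 has integer solutions if and only if gcd(16, 32) divides 80. Since 16 | 80, solutions exist.

Yes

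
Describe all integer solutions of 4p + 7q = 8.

Step 1: Compute gcd(4, 7) = 1.
Since 1 divides 8, solutions exist.

Step 2: Find a particular solution using extended Euclidean algorithm.
We get p₀ = 16, q₀ = -8.
Check: 4*16 + 7*-8 = 8 = 8 ✓

Step 3: Write the general solution.
p = 16 + (7/1)t = 16 + 7t
q = -8 - (4/1)t = -8 - 4t
for any integer t.

p = 16 + 7t, q = -8 - 4t for integer t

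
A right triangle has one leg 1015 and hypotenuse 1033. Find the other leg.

b² = c² - a² = 1067089 - 1030225 = 36864
b = 192

192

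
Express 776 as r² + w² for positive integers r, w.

We need to find integers r, w > 0 such that r² + w² = 776.
Trying r = 10: w² = 776 - 10² = 776 - 100 = 676
w = 26
Check: 10² + 26² = 100 + 676 = 776 ✓

776 = 10² + 26²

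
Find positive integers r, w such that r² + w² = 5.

Search for r with 5 - r² a perfect square.
r = 1: 5 - 1² = 5 - 1 = 4 = 2² ✓
So r = 1, w = 2.

r = 1, w = 2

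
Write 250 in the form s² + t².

We need to find integers s, t > 0 such that s² + t² = 250.
Trying s = 5: t² = 250 - 5² = 250 - 25 = 225
t = 15
Check: 5² + 15² = 25 + 225 = 250 ✓

250 = 5² + 15²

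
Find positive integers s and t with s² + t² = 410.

We need to find integers s, t > 0 such that s² + t² = 410.
Trying s = 7: t² = 410 - 7² = 410 - 49 = 361
t = 19
Check: 7² + 19² = 49 + 361 = 410 ✓

410 = 7² + 19²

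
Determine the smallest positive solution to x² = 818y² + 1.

We seek the smallest positive integers (x, y) with x² - 818y² = 1, i.e., x² = 818y² + 1.
Try successive y values:
y = 1: x² = 818·1² + 1 = 819, not a perfect square
y = 2: x² = 818·2² + 1 = 3273, not a perfect square
y = 3: x² = 818·3² + 1 = 7363, not a perfect square
... continuing the search (or via continued fractions) ...
y = 1430: x² = 818·1430² + 1 = 1672728201, x = 40899 ✓

Verify: 40899² - 818·1430² = 1672728201 - 1672728200 = 1 ✓

x = 40899, y = 1430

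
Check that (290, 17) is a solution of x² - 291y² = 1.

Compute x² = 290² = 84100
Compute 291y² = 291·17² = 291·289 = 84099
x² - 291y² = 84100 - 84099 = 1
Since this equals 1, (290, 17) is a solution.

Yes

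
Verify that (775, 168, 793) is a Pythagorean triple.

Compute a² + b² = 775² + 168² = 600625 + 28224 = 628849
Compute c² = 793² = 628849
Since 628849 = 628849, confirmed.

Yes, it is a Pythagorean triple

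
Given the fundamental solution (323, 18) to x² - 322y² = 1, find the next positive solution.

Solutions to x² - Dy² = 1 are generated by powers of (x₀ + y₀√D).
The next solution satisfies x₁ + y₁√322 = (x₀ + y₀√322)², giving:
x₁ = x₀² + 322y₀² = 323² + 322·18² = 104329 + 104328 = 208657
y₁ = 2x₀y₀ = 2·323·18 = 11628

Verify: 208657² - 322·11628² = 43537743649 - 43537743648 = 1 ✓

x = 208657, y = 11628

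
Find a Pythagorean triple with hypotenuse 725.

We need a² + b² = 725² = 525625.
Trying: 627² + 364² = 393129 + 132496 = 525625 ✓

(627, 364, 725)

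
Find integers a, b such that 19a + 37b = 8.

Step 1: Check solvability.
gcd(19, 37) = 1
Since 1 divides 8, solutions exist.

Step 2: Apply extended Euclidean algorithm to find gcd.
We find integers such that 19*x0 + 37*y0 = 1

Step 3: Scale the particular solution.
Multiply by 8/1 = 8:
a = 16, b = -8

Step 4: Verify.
19*(16) + 37*(-8) = 8 = 8 ✓

a = 16, b = -8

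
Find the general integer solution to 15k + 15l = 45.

Step 1: Compute gcd(15, 15) = 15.
Since 15 divides 45, solutions exist.

Step 2: Find a particular solution using extended Euclidean algorithm.
We get k₀ = 0, l₀ = 3.
Check: 15*0 + 15*3 = 45 = 45 ✓

Step 3: Write the general solution.
k = 0 + (15/15)t = 0 + 1t
l = 3 - (15/15)t = 3 - 1t
for any integer t.

k = 0 + 1t, l = 3 - 1t for integer t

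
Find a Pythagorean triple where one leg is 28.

We need the other leg and hypotenuse such that 28² + x² = c².
Take x = 45, c = 53: 28² + 45² = 784 + 2025 = 2809 = 53² ✓
Triple: (45, 28, 53)

(45, 28, 53)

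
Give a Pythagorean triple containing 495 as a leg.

We need the other leg and hypotenuse such that 495² + x² = c².
Take x = 952, c = 1073: 495² + 952² = 245025 + 906304 = 1151329 = 1073² ✓
Triple: (495, 952, 1073)

(495, 952, 1073)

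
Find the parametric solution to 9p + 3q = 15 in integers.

Step 1: Compute gcd(9, 3) = 3.
Since 3 divides 15, solutions exist.

Step 2: Find a particular solution using extended Euclidean algorithm.
We get p₀ = 0, q₀ = 5.
Check: 9*0 + 3*5 = 15 = 15 ✓

Step 3: Write the general solution.
p = 0 + (3/3)t = 0 + 1t
q = 5 - (9/3)t = 5 - 3t
for any integer t.

p = 0 + 1t, q = 5 - 3t for integer t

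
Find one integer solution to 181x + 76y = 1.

Step 1: Check solvability.
gcd(181, 76) = 1
Since 1 divides 1, solutions exist.

Step 2: Apply extended Euclidean algorithm to find gcd.
We find integers such that 181*x0 + 76*y0 = 1

Step 3: Scale the particular solution.
Multiply by 1/1 = 1:
x = 21, y = -50

Step 4: Verify.
181*(21) + 76*(-50) = 1 = 1 ✓

x = 21, y = -50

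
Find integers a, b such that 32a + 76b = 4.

Step 1: Check solvability.
gcd(32, 76) = 4
Since 4 divides 4, solutions exist.

Step 2: Apply extended Euclidean algorithm to find gcd.
We find integers such that 32*x0 + 76*y0 = 4

Step 3: Scale the particular solution.
Multiply by 4/4 = 1:
a = -7, b = 3

Step 4: Verify.
32*(-7) + 76*(3) = 4 = 4 ✓

a = -7, b = 3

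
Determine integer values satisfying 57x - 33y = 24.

Step 1: Check solvability.
gcd(57, 33) = 3
Since 3 divides 24, solutions exist.

Step 2: Apply extended Euclidean algorithm to find gcd.
We find integers such that 57*x0 + 33*y0 = 3

Step 3: Scale the particular solution.
Multiply by 24/3 = 8:
x = -32, y = -56

Step 4: Verify.
57*(-32) - 33*(-56) = 24 = 24 ✓

x = -32, y = -56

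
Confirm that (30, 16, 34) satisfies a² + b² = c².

Compute a² + b² = 30² + 16² = 900 + 256 = 1156
Compute c² = 34² = 1156
Since 1156 = 1156, confirmed.

Yes, it is a Pythagorean triple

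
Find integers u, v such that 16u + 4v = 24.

Step 1: Check solvability.
gcd(16, 4) = 4
Since 4 divides 24, solutions exist.

Step 2: Apply extended Euclidean algorithm to find gcd.
We find integers such that 16*x0 + 4*y0 = 4

Step 3: Scale the particular solution.
Multiply by 24/4 = 6:
u = 0, v = 6

Step 4: Verify.
16*(0) + 4*(6) = 24 = 24 ✓

u = 0, v = 6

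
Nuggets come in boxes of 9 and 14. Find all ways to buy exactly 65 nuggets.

We need non-negative integers (x, y) with 9x + 14y = 65.
For each x in 0..7, check if 65 - 9x is a non-negative multiple of 14.
x = 1: 14y = 56, y = 4 ✓

(1 boxes of 9, 4 boxes of 14)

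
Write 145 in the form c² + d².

We need to find integers c, d > 0 such that c² + d² = 145.
Trying c = 1: d² = 145 - 1² = 145 - 1 = 144
d = 12
Check: 1² + 12² = 1 + 144 = 145 ✓

145 = 1² + 12²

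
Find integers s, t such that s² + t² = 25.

We need to find integers s, t > 0 such that s² + t² = 25.
Trying s = 3: t² = 25 - 3² = 25 - 9 = 16
t = 4
Check: 3² + 4² = 9 + 16 = 25 ✓

25 = 3² + 4²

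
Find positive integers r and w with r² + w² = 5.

We need to find integers r, w > 0 such that r² + w² = 5.
Trying r = 1: w² = 5 - 1² = 5 - 1 = 4
w = 2
Check: 1² + 2² = 1 + 4 = 5 ✓

5 = 1² + 2²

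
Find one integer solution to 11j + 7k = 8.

Step 1: Check solvability.
gcd(11, 7) = 1
Since 1 divides 8, solutions exist.

Step 2: Apply extended Euclidean algorithm to find gcd.
We find integers such that 11*x0 + 7*y0 = 1

Step 3: Scale the particular solution.
Multiply by 8/1 = 8:
j = 16, k = -24

Step 4: Verify.
11*(16) + 7*(-24) = 8 = 8 ✓

j = 16, k = -24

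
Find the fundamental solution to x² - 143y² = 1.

We seek the smallest positive integers (x, y) with x² - 143y² = 1, i.e., x² = 143y² + 1.
Try successive y values:
y = 1: x² = 143·1² + 1 = 144, x = 12 ✓

Verify: 12² - 143·1² = 144 - 143 = 1 ✓

x = 12, y = 1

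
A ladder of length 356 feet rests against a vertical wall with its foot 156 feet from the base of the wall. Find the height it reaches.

The ladder, wall, and ground form a right triangle with hypotenuse 356 and one leg 156.
By the Pythagorean theorem: h² = 356² - 156² = 126736 - 24336 = 102400
h = √102400 = 320 feet

320 feet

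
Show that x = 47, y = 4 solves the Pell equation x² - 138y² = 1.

Compute x² = 47² = 2209
Compute 138y² = 138·4² = 138·16 = 2208
x² - 138y² = 2209 - 2208 = 1
Since this equals 1, (47, 4) is a solution.

Yes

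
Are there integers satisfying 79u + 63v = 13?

Step 1: Compute gcd(79, 63).
gcd(79, 63) = 1

Step 2: Check divisibility.
Does 1 divide 13? 13 = 1 x 13, so yes.

By the theorem on linear Diophantine equations, 79u + 63v = 13 has integer solutions if and only if gcd(79, 63) divides 13. Since 1 | 13, solutions exist.

Yes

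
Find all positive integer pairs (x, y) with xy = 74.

The positive divisors of 74 are: 1, 2, 37, 74.
Each divisor d gives the pair (d, 74/d):
(1, 74), (2, 37), (37, 2), (74, 1)

(1, 74), (2, 37), (37, 2), (74, 1)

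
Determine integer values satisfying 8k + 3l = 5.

Step 1: Check solvability.
gcd(8, 3) = 1
Since 1 divides 5, solutions exist.

Step 2: Apply extended Euclidean algorithm to find gcd.
We find integers such that 8*x0 + 3*y0 = 1

Step 3: Scale the particular solution.
Multiply by 5/1 = 5:
k = -5, l = 15

Step 4: Verify.
8*(-5) + 3*(15) = 5 = 5 ✓

k = -5, l = 15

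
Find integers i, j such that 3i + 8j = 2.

Step 1: Check solvability.
gcd(3, 8) = 1
Since 1 divides 2, solutions exist.

Step 2: Apply extended Euclidean algorithm to find gcd.
We find integers such that 3*x0 + 8*y0 = 1

Step 3: Scale the particular solution.
Multiply by 2/1 = 2:
i = 6, j = -2

Step 4: Verify.
3*(6) + 8*(-2) = 2 = 2 ✓

i = 6, j = -2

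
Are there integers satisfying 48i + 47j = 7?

Step 1: Compute gcd(48, 47).
gcd(48, 47) = 1

Step 2: Check divisibility.
Does 1 divide 7? 7 = 1 x 7, so yes.

By the theorem on linear Diophantine equations, 48i + 47j = 7 has integer solutions if and only if gcd(48, 47) divides 7. Since 1 | 7, solutions exist.

Yes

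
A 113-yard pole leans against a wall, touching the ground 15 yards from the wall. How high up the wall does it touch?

The ladder, wall, and ground form a right triangle with hypotenuse 113 and one leg 15.
By the Pythagorean theorem: h² = 113² - 15² = 12769 - 225 = 12544
h = √12544 = 112 yards

112 yards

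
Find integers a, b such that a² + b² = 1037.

We need to find integers a, b > 0 such that a² + b² = 1037.
Trying a = 14: b² = 1037 - 14² = 1037 - 196 = 841
b = 29
Check: 14² + 29² = 196 + 841 = 1037 ✓

1037 = 14² + 29²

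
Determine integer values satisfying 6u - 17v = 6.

Step 1: Check solvability.
gcd(6, 17) = 1
Since 1 divides 6, solutions exist.

Step 2: Apply extended Euclidean algorithm to find gcd.
We find integers such that 6*x0 + 17*y0 = 1

Step 3: Scale the particular solution.
Multiply by 6/1 = 6:
u = 18, v = 6

Step 4: Verify.
6*(18) - 17*(6) = 6 = 6 ✓

u = 18, v = 6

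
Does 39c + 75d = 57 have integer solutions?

Step 1: Compute gcd(39, 75).
gcd(39, 75) = 3

Step 2: Check divisibility.
Does 3 divide 57? 57 = 3 x 19, so yes.

By the theorem on linear Diophantine equations, 39c + 75d = 57 has integer solutions if and only if gcd(39, 75) divides 57. Since 3 | 57, solutions exist.

Yes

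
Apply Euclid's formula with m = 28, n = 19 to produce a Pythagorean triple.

a = m² - n² = 28² - 19² = 784 - 361 = 423
b = 2mn = 2·28·19 = 1064
c = m² + n² = 784 + 361 = 1145
Verify: 423² + 1064² = 178929 + 1132096 = 1311025 = 1145² ✓

(423, 1064, 1145)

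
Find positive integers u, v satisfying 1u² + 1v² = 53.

Try small values of u and check whether (53 - 1u²)/1 is a perfect square.
u = 2: 1·2² = 4, so 1v² = 53 - 4 = 49, giving v² = 49, v = 7.
Check: 1·2² + 1·7² = 4 + 49 = 53 ✓

u = 2, v = 7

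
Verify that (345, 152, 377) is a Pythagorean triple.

Compute a² + b² = 345² + 152² = 119025 + 23104 = 142129
Compute c² = 377² = 142129
Since 142129 = 142129, confirmed.

Yes, it is a Pythagorean triple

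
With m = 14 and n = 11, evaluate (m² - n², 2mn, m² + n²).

a = m² - n² = 196 - 121 = 75
b = 2mn = 2·14·11 = 308
c = m² + n² = 196 + 121 = 317
Verify: 75² + 308² = 5625 + 94864 = 100489 = 317² ✓

(75, 308, 317)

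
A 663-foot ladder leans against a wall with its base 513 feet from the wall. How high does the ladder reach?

The ladder, wall, and ground form a right triangle with hypotenuse 663 and one leg 513.
By the Pythagorean theorem: h² = 663² - 513² = 439569 - 263169 = 176400
h = √176400 = 420 feet

420 feet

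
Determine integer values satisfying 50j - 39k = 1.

Step 1: Check solvability.
gcd(50, 39) = 1
Since 1 divides 1, solutions exist.

Step 2: Apply extended Euclidean algorithm to find gcd.
We find integers such that 50*x0 + 39*y0 = 1

Step 3: Scale the particular solution.
Multiply by 1/1 = 1:
j = -7, k = -9

Step 4: Verify.
50*(-7) - 39*(-9) = 1 = 1 ✓

j = -7, k = -9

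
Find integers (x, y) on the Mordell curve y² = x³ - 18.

Try small integer x values and check whether x³ - 18 is a perfect square.
x = 3: x³ - 18 = 3³ - 18 = 27 - 18 = 9
Is 9 a perfect square? 3² = 9 ✓
So (x, y) = (3, -3) is a solution.

x = 3, y = -3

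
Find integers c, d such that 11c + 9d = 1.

Step 1: Check solvability.
gcd(11, 9) = 1
Since 1 divides 1, solutions exist.

Step 2: Apply extended Euclidean algorithm to find gcd.
We find integers such that 11*x0 + 9*y0 = 1

Step 3: Scale the particular solution.
Multiply by 1/1 = 1:
c = -4, d = 5

Step 4: Verify.
11*(-4) + 9*(5) = 1 = 1 ✓

c = -4, d = 5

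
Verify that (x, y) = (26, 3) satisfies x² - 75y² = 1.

Compute x² = 26² = 676
Compute 75y² = 75·3² = 75·9 = 675
x² - 75y² = 676 - 675 = 1
Since this equals 1, (26, 3) is a solution.

Yes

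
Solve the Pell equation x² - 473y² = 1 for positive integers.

We seek the smallest positive integers (x, y) with x² - 473y² = 1, i.e., x² = 473y² + 1.
Try successive y values:
y = 1: x² = 473·1² + 1 = 474, not a perfect square
y = 2: x² = 473·2² + 1 = 1893, not a perfect square
y = 3: x² = 473·3² + 1 = 4258, not a perfect square
... continuing the search (or via continued fractions) ...
y = 4: x² = 473·4² + 1 = 7569, x = 87 ✓

Verify: 87² - 473·4² = 7569 - 7568 = 1 ✓

x = 87, y = 4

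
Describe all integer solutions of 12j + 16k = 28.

Step 1: Compute gcd(12, 16) = 4.
Since 4 divides 28, solutions exist.

Step 2: Find a particular solution using extended Euclidean algorithm.
We get j₀ = -7, k₀ = 7.
Check: 12*-7 + 16*7 = 28 = 28 ✓

Step 3: Write the general solution.
j = -7 + (16/4)t = -7 + 4t
k = 7 - (12/4)t = 7 - 3t
for any integer t.

j = -7 + 4t, k = 7 - 3t for integer t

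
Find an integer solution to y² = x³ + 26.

Try small integer x values and check whether x³ + 26 is a perfect square.
x = -1: x³ + 26 = -1³ + 26 = -1 + 26 = 25
Is 25 a perfect square? 5² = 25 ✓
So (x, y) = (-1, 5) is a solution.

x = -1, y = 5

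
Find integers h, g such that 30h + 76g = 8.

Step 1: Check solvability.
gcd(30, 76) = 2
Since 2 divides 8, solutions exist.

Step 2: Apply extended Euclidean algorithm to find gcd.
We find integers such that 30*x0 + 76*y0 = 2

Step 3: Scale the particular solution.
Multiply by 8/2 = 4:
h = -20, g = 8

Step 4: Verify.
30*(-20) + 76*(8) = 8 = 8 ✓

h = -20, g = 8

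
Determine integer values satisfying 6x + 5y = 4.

Step 1: Check solvability.
gcd(6, 5) = 1
Since 1 divides 4, solutions exist.

Step 2: Apply extended Euclidean algorithm to find gcd.
We find integers such that 6*x0 + 5*y0 = 1

Step 3: Scale the particular solution.
Multiply by 4/1 = 4:
x = 4, y = -4

Step 4: Verify.
6*(4) + 5*(-4) = 4 = 4 ✓

x = 4, y = -4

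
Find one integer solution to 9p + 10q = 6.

Step 1: Check solvability.
gcd(9, 10) = 1
Since 1 divides 6, solutions exist.

Step 2: Apply extended Euclidean algorithm to find gcd.
We find integers such that 9*x0 + 10*y0 = 1

Step 3: Scale the particular solution.
Multiply by 6/1 = 6:
p = -6, q = 6

Step 4: Verify.
9*(-6) + 10*(6) = 6 = 6 ✓

p = -6, q = 6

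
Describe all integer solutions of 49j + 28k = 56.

Step 1: Compute gcd(49, 28) = 7.
Since 7 divides 56, solutions exist.

Step 2: Find a particular solution using extended Euclidean algorithm.
We get j₀ = -8, k₀ = 16.
Check: 49*-8 + 28*16 = 56 = 56 ✓

Step 3: Write the general solution.
j = -8 + (28/7)t = -8 + 4t
k = 16 - (49/7)t = 16 - 7t
for any integer t.

j = -8 + 4t, k = 16 - 7t for integer t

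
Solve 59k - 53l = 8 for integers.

Step 1: Check solvability.
gcd(59, 53) = 1
Since 1 divides 8, solutions exist.

Step 2: Apply extended Euclidean algorithm to find gcd.
We find integers such that 59*x0 + 53*y0 = 1

Step 3: Scale the particular solution.
Multiply by 8/1 = 8:
k = 72, l = 80

Step 4: Verify.
59*(72) - 53*(80) = 8 = 8 ✓

k = 72, l = 80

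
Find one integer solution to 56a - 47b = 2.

Step 1: Check solvability.
gcd(56, 47) = 1
Since 1 divides 2, solutions exist.

Step 2: Apply extended Euclidean algorithm to find gcd.
We find integers such that 56*x0 + 47*y0 = 1

Step 3: Scale the particular solution.
Multiply by 2/1 = 2:
a = 42, b = 50

Step 4: Verify.
56*(42) - 47*(50) = 2 = 2 ✓

a = 42, b = 50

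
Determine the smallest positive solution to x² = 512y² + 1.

We seek the smallest positive integers (x, y) with x² - 512y² = 1, i.e., x² = 512y² + 1.
Try successive y values:
y = 1: x² = 512·1² + 1 = 513, not a perfect square
y = 2: x² = 512·2² + 1 = 2049, not a perfect square
y = 3: x² = 512·3² + 1 = 4609, not a perfect square
... continuing the search (or via continued fractions) ...
y = 29427: x² = 512·29427² + 1 = 443365544449, x = 665857 ✓

Verify: 665857² - 512·29427² = 443365544449 - 443365544448 = 1 ✓

x = 665857, y = 29427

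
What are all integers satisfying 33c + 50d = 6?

Step 1: Compute gcd(33, 50) = 1.
Since 1 divides 6, solutions exist.

Step 2: Find a particular solution using extended Euclidean algorithm.
We get c₀ = -18, d₀ = 12.
Check: 33*-18 + 50*12 = 6 = 6 ✓

Step 3: Write the general solution.
c = -18 + (50/1)t = -18 + 50t
d = 12 - (33/1)t = 12 - 33t
for any integer t.

c = -18 + 50t, d = 12 - 33t for integer t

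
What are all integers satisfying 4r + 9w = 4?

Step 1: Compute gcd(4, 9) = 1.
Since 1 divides 4, solutions exist.

Step 2: Find a particular solution using extended Euclidean algorithm.
We get r₀ = -8, w₀ = 4.
Check: 4*-8 + 9*4 = 4 = 4 ✓

Step 3: Write the general solution.
r = -8 + (9/1)t = -8 + 9t
w = 4 - (4/1)t = 4 - 4t
for any integer t.

r = -8 + 9t, w = 4 - 4t for integer t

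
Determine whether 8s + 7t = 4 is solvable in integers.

Step 1: Compute gcd(8, 7).
gcd(8, 7) = 1

Step 2: Check divisibility.
Does 1 divide 4? 4 = 1 x 4, so yes.

By the theorem on linear Diophantine equations, 8s + 7t = 4 has integer solutions if and only if gcd(8, 7) divides 4. Since 1 | 4, solutions exist.

Yes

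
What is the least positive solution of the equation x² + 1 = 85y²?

We need x² = 85y² - 1. Try successive y:
y = 1: x² = 85·1² - 1 = 84, not a perfect square
y = 2: x² = 85·2² - 1 = 339, not a perfect square
y = 3: x² = 85·3² - 1 = 764, not a perfect square
...
y = 41: x² = 85·41² - 1 = 142884 = 378² ✓
Check: 378² - 85·41² = 142884 - 142885 = -1 ✓

x = 378, y = 41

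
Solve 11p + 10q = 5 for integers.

Step 1: Check solvability.
gcd(11, 10) = 1
Since 1 divides 5, solutions exist.

Step 2: Apply extended Euclidean algorithm to find gcd.
We find integers such that 11*x0 + 10*y0 = 1

Step 3: Scale the particular solution.
Multiply by 5/1 = 5:
p = 5, q = -5

Step 4: Verify.
11*(5) + 10*(-5) = 5 = 5 ✓

p = 5, q = -5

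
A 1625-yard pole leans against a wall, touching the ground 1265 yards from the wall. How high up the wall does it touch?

The ladder, wall, and ground form a right triangle with hypotenuse 1625 and one leg 1265.
By the Pythagorean theorem: h² = 1625² - 1265² = 2640625 - 1600225 = 1040400
h = √1040400 = 1020 yards

1020 yards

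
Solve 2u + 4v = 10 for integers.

Step 1: Check solvability.
gcd(2, 4) = 2
Since 2 divides 10, solutions exist.

Step 2: Apply extended Euclidean algorithm to find gcd.
We find integers such that 2*x0 + 4*y0 = 2

Step 3: Scale the particular solution.
Multiply by 10/2 = 5:
u = 5, v = 0

Step 4: Verify.
2*(5) + 4*(0) = 10 = 10 ✓

u = 5, v = 0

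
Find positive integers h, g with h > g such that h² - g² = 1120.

Factor: h² - g² = (h+g)(h-g) = 1120.
We need two factors of 1120 with the same parity.
Use h+g = 560 and h-g = 2 (product 560·2 = 1120).
Adding: 2h = 562, so h = 281.
Subtracting: 2g = 558, so g = 279.
Check: 281² - 279² = 78961 - 77841 = 1120 ✓

h = 281, g = 279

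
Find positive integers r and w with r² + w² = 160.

We need to find integers r, w > 0 such that r² + w² = 160.
Trying r = 4: w² = 160 - 4² = 160 - 16 = 144
w = 12
Check: 4² + 12² = 16 + 144 = 160 ✓

160 = 4² + 12²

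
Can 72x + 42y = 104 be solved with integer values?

Step 1: Compute gcd(72, 42).
gcd(72, 42) = 6

Step 2: Check divisibility.
Does 6 divide 104? 104 = 6 x 17 + 2, so no.

By the theorem on linear Diophantine equations, 72x + 42y = 104 has integer solutions if and only if gcd(72, 42) divides 104. Since 6 does not divide 104, no solutions exist.

No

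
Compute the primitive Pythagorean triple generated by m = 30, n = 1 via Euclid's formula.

a = m² - n² = 900 - 1 = 899
b = 2mn = 2·30·1 = 60
c = m² + n² = 900 + 1 = 901
Verify: 899² + 60² = 808201 + 3600 = 811801 = 901² ✓

(899, 60, 901)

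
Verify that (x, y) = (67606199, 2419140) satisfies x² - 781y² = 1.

Compute x² = 67606199² = 4570598143227601
Compute 781y² = 781·2419140² = 781·5852238339600 = 4570598143227600
x² - 781y² = 4570598143227601 - 4570598143227600 = 1
Since this equals 1, (67606199, 2419140) is a solution.

Yes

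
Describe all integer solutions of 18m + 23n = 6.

Step 1: Compute gcd(18, 23) = 1.
Since 1 divides 6, solutions exist.

Step 2: Find a particular solution using extended Euclidean algorithm.
We get m₀ = 54, n₀ = -42.
Check: 18*54 + 23*-42 = 6 = 6 ✓

Step 3: Write the general solution.
m = 54 + (23/1)t = 54 + 23t
n = -42 - (18/1)t = -42 - 18t
for any integer t.

m = 54 + 23t, n = -42 - 18t for integer t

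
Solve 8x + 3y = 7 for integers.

Step 1: Check solvability.
gcd(8, 3) = 1
Since 1 divides 7, solutions exist.

Step 2: Apply extended Euclidean algorithm to find gcd.
We find integers such that 8*x0 + 3*y0 = 1

Step 3: Scale the particular solution.
Multiply by 7/1 = 7:
x = -7, y = 21

Step 4: Verify.
8*(-7) + 3*(21) = 7 = 7 ✓

x = -7, y = 21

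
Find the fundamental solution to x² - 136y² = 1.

We seek the smallest positive integers (x, y) with x² - 136y² = 1, i.e., x² = 136y² + 1.
Try successive y values:
y = 1: x² = 136·1² + 1 = 137, not a perfect square
y = 2: x² = 136·2² + 1 = 545, not a perfect square
y = 3: x² = 136·3² + 1 = 1225, x = 35 ✓

Verify: 35² - 136·3² = 1225 - 1224 = 1 ✓

x = 35, y = 3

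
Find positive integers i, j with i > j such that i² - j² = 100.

Factor: i² - j² = (i+j)(i-j) = 100.
We need two factors of 100 with the same parity.
Use i+j = 50 and i-j = 2 (product 50·2 = 100).
Adding: 2i = 52, so i = 26.
Subtracting: 2j = 48, so j = 24.
Check: 26² - 24² = 676 - 576 = 100 ✓

i = 26, j = 24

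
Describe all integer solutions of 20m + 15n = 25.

Step 1: Compute gcd(20, 15) = 5.
Since 5 divides 25, solutions exist.

Step 2: Find a particular solution using extended Euclidean algorithm.
We get m₀ = 5, n₀ = -5.
Check: 20*5 + 15*-5 = 25 = 25 ✓

Step 3: Write the general solution.
m = 5 + (15/5)t = 5 + 3t
n = -5 - (20/5)t = -5 - 4t
for any integer t.

m = 5 + 3t, n = -5 - 4t for integer t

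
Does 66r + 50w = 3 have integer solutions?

Step 1: Compute gcd(66, 50).
gcd(66, 50) = 2

Step 2: Check divisibility.
Does 2 divide 3? 3 = 2 x 1 + 1, so no.

By the theorem on linear Diophantine equations, 66r + 50w = 3 has integer solutions if and only if gcd(66, 50) divides 3. Since 2 does not divide 3, no solutions exist.

No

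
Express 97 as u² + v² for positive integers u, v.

We need to find integers u, v > 0 such that u² + v² = 97.
Trying u = 4: v² = 97 - 4² = 97 - 16 = 81
v = 9
Check: 4² + 9² = 16 + 81 = 97 ✓

97 = 4² + 9²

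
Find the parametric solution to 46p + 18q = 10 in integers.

Step 1: Compute gcd(46, 18) = 2.
Since 2 divides 10, solutions exist.

Step 2: Find a particular solution using extended Euclidean algorithm.
We get p₀ = 10, q₀ = -25.
Check: 46*10 + 18*-25 = 10 = 10 ✓

Step 3: Write the general solution.
p = 10 + (18/2)t = 10 + 9t
q = -25 - (46/2)t = -25 - 23t
for any integer t.

p = 10 + 9t, q = -25 - 23t for integer t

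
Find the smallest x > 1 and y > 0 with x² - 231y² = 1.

We seek the smallest positive integers (x, y) with x² - 231y² = 1, i.e., x² = 231y² + 1.
Try successive y values:
y = 1: x² = 231·1² + 1 = 232, not a perfect square
y = 2: x² = 231·2² + 1 = 925, not a perfect square
y = 3: x² = 231·3² + 1 = 2080, not a perfect square
... continuing the search (or via continued fractions) ...
y = 5: x² = 231·5² + 1 = 5776, x = 76 ✓

Verify: 76² - 231·5² = 5776 - 5775 = 1 ✓

x = 76, y = 5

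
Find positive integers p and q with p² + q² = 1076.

We need to find integers p, q > 0 such that p² + q² = 1076.
Trying p = 20: q² = 1076 - 20² = 1076 - 400 = 676
q = 26
Check: 20² + 26² = 400 + 676 = 1076 ✓

1076 = 20² + 26²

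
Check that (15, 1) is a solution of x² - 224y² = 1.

Compute x² = 15² = 225
Compute 224y² = 224·1² = 224·1 = 224
x² - 224y² = 225 - 224 = 1
Since this equals 1, (15, 1) is a solution.

Yes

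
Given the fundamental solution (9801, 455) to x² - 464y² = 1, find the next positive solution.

Solutions to x² - Dy² = 1 are generated by powers of (x₀ + y₀√D).
The next solution satisfies x₁ + y₁√464 = (x₀ + y₀√464)², giving:
x₁ = x₀² + 464y₀² = 9801² + 464·455² = 96059601 + 96059600 = 192119201
y₁ = 2x₀y₀ = 2·9801·455 = 8918910

Verify: 192119201² - 464·8918910² = 36909787392878401 - 36909787392878400 = 1 ✓

x = 192119201, y = 8918910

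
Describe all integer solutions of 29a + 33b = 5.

Step 1: Compute gcd(29, 33) = 1.
Since 1 divides 5, solutions exist.

Step 2: Find a particular solution using extended Euclidean algorithm.
We get a₀ = 40, b₀ = -35.
Check: 29*40 + 33*-35 = 5 = 5 ✓

Step 3: Write the general solution.
a = 40 + (33/1)t = 40 + 33t
b = -35 - (29/1)t = -35 - 29t
for any integer t.

a = 40 + 33t, b = -35 - 29t for integer t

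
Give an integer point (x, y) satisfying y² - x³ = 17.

Try small integer x values and check whether x³ + 17 is a perfect square.
x = 2: x³ + 17 = 2³ + 17 = 8 + 17 = 25
Is 25 a perfect square? 5² = 25 ✓
So (x, y) = (2, 5) is a solution.

x = 2, y = 5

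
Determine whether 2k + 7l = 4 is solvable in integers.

Step 1: Compute gcd(2, 7).
gcd(2, 7) = 1

Step 2: Check divisibility.
Does 1 divide 4? 4 = 1 x 4, so yes.

By the theorem on linear Diophantine equations, 2k + 7l = 4 has integer solutions if and only if gcd(2, 7) divides 4. Since 1 | 4, solutions exist.

Yes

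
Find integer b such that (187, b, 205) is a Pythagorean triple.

b² = c² - a² = 205² - 187² = 42025 - 34969 = 7056
b = sqrt(7056) = 84

84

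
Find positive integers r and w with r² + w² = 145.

We need to find integers r, w > 0 such that r² + w² = 145.
Trying r = 1: w² = 145 - 1² = 145 - 1 = 144
w = 12
Check: 1² + 12² = 1 + 144 = 145 ✓

145 = 1² + 12²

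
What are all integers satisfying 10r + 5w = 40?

Step 1: Compute gcd(10, 5) = 5.
Since 5 divides 40, solutions exist.

Step 2: Find a particular solution using extended Euclidean algorithm.
We get r₀ = 0, w₀ = 8.
Check: 10*0 + 5*8 = 40 = 40 ✓

Step 3: Write the general solution.
r = 0 + (5/5)t = 0 + 1t
w = 8 - (10/5)t = 8 - 2t
for any integer t.

r = 0 + 1t, w = 8 - 2t for integer t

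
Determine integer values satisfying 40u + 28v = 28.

Step 1: Check solvability.
gcd(40, 28) = 4
Since 4 divides 28, solutions exist.

Step 2: Apply extended Euclidean algorithm to find gcd.
We find integers such that 40*x0 + 28*y0 = 4

Step 3: Scale the particular solution.
Multiply by 28/4 = 7:
u = -14, v = 21

Step 4: Verify.
40*(-14) + 28*(21) = 28 = 28 ✓

u = -14, v = 21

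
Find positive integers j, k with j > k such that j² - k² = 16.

Factor: j² - k² = (j+k)(j-k) = 16.
We need two factors of 16 with the same parity.
Use j+k = 8 and j-k = 2 (product 8·2 = 16).
Adding: 2j = 10, so j = 5.
Subtracting: 2k = 6, so k = 3.
Check: 5² - 3² = 25 - 9 = 16 ✓

j = 5, k = 3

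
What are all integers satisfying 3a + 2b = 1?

Step 1: Compute gcd(3, 2) = 1.
Since 1 divides 1, solutions exist.

Step 2: Find a particular solution using extended Euclidean algorithm.
We get a₀ = 1, b₀ = -1.
Check: 3*1 + 2*-1 = 1 = 1 ✓

Step 3: Write the general solution.
a = 1 + (2/1)t = 1 + 2t
b = -1 - (3/1)t = -1 - 3t
for any integer t.

a = 1 + 2t, b = -1 - 3t for integer t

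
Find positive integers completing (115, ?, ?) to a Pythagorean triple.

We need the other leg and hypotenuse such that 115² + x² = c².
Take x = 1320, c = 1325: 115² + 1320² = 13225 + 1742400 = 1755625 = 1325² ✓
Triple: (115, 1320, 1325)

(115, 1320, 1325)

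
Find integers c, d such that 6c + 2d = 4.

Step 1: Check solvability.
gcd(6, 2) = 2
Since 2 divides 4, solutions exist.

Step 2: Apply extended Euclidean algorithm to find gcd.
We find integers such that 6*x0 + 2*y0 = 2

Step 3: Scale the particular solution.
Multiply by 4/2 = 2:
c = 0, d = 2

Step 4: Verify.
6*(0) + 2*(2) = 4 = 4 ✓

c = 0, d = 2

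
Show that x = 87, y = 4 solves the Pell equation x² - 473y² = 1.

Compute x² = 87² = 7569
Compute 473y² = 473·4² = 473·16 = 7568
x² - 473y² = 7569 - 7568 = 1
Since this equals 1, (87, 4) is a solution.

Yes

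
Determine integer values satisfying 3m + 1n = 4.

Step 1: Check solvability.
gcd(3, 1) = 1
Since 1 divides 4, solutions exist.

Step 2: Apply extended Euclidean algorithm to find gcd.
We find integers such that 3*x0 + 1*y0 = 1

Step 3: Scale the particular solution.
Multiply by 4/1 = 4:
m = 0, n = 4

Step 4: Verify.
3*(0) + 1*(4) = 4 = 4 ✓

m = 0, n = 4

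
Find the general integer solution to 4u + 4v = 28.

Step 1: Compute gcd(4, 4) = 4.
Since 4 divides 28, solutions exist.

Step 2: Find a particular solution using extended Euclidean algorithm.
We get u₀ = 0, v₀ = 7.
Check: 4*0 + 4*7 = 28 = 28 ✓

Step 3: Write the general solution.
u = 0 + (4/4)t = 0 + 1t
v = 7 - (4/4)t = 7 - 1t
for any integer t.

u = 0 + 1t, v = 7 - 1t for integer t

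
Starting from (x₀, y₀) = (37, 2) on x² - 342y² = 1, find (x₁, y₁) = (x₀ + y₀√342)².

Solutions to x² - Dy² = 1 are generated by powers of (x₀ + y₀√D).
The next solution satisfies x₁ + y₁√342 = (x₀ + y₀√342)², giving:
x₁ = x₀² + 342y₀² = 37² + 342·2² = 1369 + 1368 = 2737
y₁ = 2x₀y₀ = 2·37·2 = 148

Verify: 2737² - 342·148² = 7491169 - 7491168 = 1 ✓

x = 2737, y = 148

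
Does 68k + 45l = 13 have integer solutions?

Step 1: Compute gcd(68, 45).
gcd(68, 45) = 1

Step 2: Check divisibility.
Does 1 divide 13? 13 = 1 x 13, so yes.

By the theorem on linear Diophantine equations, 68k + 45l = 13 has integer solutions if and only if gcd(68, 45) divides 13. Since 1 | 13, solutions exist.

Yes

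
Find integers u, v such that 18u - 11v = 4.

Step 1: Check solvability.
gcd(18, 11) = 1
Since 1 divides 4, solutions exist.

Step 2: Apply extended Euclidean algorithm to find gcd.
We find integers such that 18*x0 + 11*y0 = 1

Step 3: Scale the particular solution.
Multiply by 4/1 = 4:
u = -12, v = -20

Step 4: Verify.
18*(-12) - 11*(-20) = 4 = 4 ✓

u = -12, v = -20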